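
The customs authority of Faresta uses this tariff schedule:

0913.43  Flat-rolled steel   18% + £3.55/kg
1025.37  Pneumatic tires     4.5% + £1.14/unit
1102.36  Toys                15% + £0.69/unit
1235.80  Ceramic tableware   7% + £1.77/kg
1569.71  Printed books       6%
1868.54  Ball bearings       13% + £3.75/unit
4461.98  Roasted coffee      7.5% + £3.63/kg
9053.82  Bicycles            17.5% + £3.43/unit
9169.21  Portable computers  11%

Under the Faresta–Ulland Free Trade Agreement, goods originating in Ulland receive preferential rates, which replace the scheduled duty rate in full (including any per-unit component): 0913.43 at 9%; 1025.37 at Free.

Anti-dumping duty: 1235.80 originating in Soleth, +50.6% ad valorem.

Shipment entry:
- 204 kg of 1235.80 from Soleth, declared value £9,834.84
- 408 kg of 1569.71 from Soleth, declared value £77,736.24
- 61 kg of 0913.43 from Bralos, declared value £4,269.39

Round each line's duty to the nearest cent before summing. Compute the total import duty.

Line 1 (1235.80, Soleth, 204 kg, £9,834.84):
Base rate for 1235.80 is 7% + £1.77/kg.
Additional duty on 1235.80 from Soleth: +50.6%. Applied ad valorem rate: 7% + 50.6% = 57.6%.
Duty = £9,834.84 × 57.6% + 204 × £1.77 = £6,025.95.
Line 2 (1569.71, Soleth, 408 kg, £77,736.24):
Base rate for 1569.71 is 6%.
Duty = £77,736.24 × 6% = £4,664.17.
Line 3 (0913.43, Bralos, 61 kg, £4,269.39):
Base rate for 0913.43 is 18% + £3.55/kg.
0913.43 has an FTA preferential rate, but origin Bralos is not Ulland; base rate stands.
Duty = £4,269.39 × 18% + 61 × £3.55 = £985.04.
Total = £6,025.95 + £4,664.17 + £985.04 = £11,675.16.

£11,675.16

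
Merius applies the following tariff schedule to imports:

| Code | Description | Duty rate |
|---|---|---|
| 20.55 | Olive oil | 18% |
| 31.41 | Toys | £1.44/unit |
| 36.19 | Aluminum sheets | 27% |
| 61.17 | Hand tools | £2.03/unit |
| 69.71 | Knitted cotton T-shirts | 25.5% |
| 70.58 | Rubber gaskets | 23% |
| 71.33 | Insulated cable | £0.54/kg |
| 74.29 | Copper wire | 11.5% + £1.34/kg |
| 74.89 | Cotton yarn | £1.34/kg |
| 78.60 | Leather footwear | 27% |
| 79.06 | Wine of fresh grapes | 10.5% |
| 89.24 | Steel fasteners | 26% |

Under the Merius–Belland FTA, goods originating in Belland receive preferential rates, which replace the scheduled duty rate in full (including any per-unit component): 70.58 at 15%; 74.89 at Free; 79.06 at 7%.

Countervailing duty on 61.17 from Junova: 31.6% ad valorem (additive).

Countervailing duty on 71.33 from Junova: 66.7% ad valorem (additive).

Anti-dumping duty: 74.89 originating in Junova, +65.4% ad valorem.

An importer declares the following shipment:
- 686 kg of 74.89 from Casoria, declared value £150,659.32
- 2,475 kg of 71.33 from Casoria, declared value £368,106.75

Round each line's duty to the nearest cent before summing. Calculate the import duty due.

£2,255.74

Line 1 (74.89, Casoria, 686 kg, £150,659.32):
Base rate for 74.89 is £1.34/kg.
74.89 has an FTA preferential rate, but origin Casoria is not Belland; base rate stands.
The additional-duty order on 74.89 targets Junova, not Casoria; it does not apply.
Duty = 686 × £1.34 = £919.24.
Line 2 (71.33, Casoria, 2,475 kg, £368,106.75):
Base rate for 71.33 is £0.54/kg.
The additional-duty order on 71.33 targets Junova, not Casoria; it does not apply.
Duty = 2,475 × £0.54 = £1,336.50.
Total = £919.24 + £1,336.50 = £2,255.74.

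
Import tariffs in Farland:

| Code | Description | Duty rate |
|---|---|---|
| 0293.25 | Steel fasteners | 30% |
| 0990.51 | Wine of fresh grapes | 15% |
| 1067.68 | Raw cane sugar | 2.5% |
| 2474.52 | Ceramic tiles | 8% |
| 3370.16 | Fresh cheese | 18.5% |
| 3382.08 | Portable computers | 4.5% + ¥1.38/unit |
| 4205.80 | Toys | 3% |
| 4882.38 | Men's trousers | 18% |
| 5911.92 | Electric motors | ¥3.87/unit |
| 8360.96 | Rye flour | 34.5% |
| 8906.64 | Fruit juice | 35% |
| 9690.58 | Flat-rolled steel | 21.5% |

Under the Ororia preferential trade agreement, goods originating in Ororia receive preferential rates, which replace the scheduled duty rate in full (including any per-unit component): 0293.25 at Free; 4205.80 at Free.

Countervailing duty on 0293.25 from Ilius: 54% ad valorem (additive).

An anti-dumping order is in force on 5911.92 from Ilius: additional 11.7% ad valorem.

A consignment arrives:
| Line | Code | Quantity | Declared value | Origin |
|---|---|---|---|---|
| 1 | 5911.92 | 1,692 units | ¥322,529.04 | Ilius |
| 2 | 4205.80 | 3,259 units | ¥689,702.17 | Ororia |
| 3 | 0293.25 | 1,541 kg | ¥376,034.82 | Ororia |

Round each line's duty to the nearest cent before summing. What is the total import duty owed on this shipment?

¥44,283.94

Line 1 (5911.92, Ilius, 1,692 units, ¥322,529.04):
Base rate for 5911.92 is ¥3.87/unit.
Additional duty on 5911.92 from Ilius: +11.7% ad valorem. Applied ad valorem rate = 11.7%.
Duty = ¥322,529.04 × 11.7% + 1,692 × ¥3.87 = ¥44,283.94.
Line 2 (4205.80, Ororia, 3,259 units, ¥689,702.17):
Base rate for 4205.80 is 3%.
Origin Ororia qualifies under the Farland–Ororia agreement and 4205.80 is covered: preferential rate Free applies instead.
Duty = ¥689,702.17 × 0% = ¥0.00.
Line 3 (0293.25, Ororia, 1,541 kg, ¥376,034.82):
Base rate for 0293.25 is 30%.
Origin Ororia qualifies under the Farland–Ororia agreement and 0293.25 is covered: preferential rate Free applies instead.
The additional-duty order on 0293.25 targets Ilius, not Ororia; it does not apply.
Duty = ¥376,034.82 × 0% = ¥0.00.
Total = ¥44,283.94 + ¥0.00 + ¥0.00 = ¥44,283.94.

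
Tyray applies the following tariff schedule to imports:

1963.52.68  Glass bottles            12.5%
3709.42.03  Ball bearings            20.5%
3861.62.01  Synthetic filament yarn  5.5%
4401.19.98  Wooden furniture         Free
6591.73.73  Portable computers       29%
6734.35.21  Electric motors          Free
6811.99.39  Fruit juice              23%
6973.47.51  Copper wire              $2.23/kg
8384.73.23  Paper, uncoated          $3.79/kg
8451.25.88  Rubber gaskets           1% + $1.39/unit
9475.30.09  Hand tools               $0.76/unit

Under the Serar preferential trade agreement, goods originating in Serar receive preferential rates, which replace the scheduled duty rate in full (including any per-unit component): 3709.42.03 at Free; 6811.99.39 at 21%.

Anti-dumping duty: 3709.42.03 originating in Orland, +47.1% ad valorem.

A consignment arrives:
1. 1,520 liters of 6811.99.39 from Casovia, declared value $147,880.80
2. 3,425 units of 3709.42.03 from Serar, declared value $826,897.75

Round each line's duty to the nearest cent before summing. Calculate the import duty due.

$34,012.58

Line 1 (6811.99.39, Casovia, 1,520 liters, $147,880.80):
Base rate for 6811.99.39 is 23%.
6811.99.39 has an FTA preferential rate, but origin Casovia is not Serar; base rate stands.
Duty = $147,880.80 × 23% = $34,012.58.
Line 2 (3709.42.03, Serar, 3,425 units, $826,897.75):
Base rate for 3709.42.03 is 20.5%.
Origin Serar qualifies under the Tyray–Serar agreement and 3709.42.03 is covered: preferential rate Free applies instead.
The additional-duty order on 3709.42.03 targets Orland, not Serar; it does not apply.
Duty = $826,897.75 × 0% = $0.00.
Total = $34,012.58 + $0.00 = $34,012.58.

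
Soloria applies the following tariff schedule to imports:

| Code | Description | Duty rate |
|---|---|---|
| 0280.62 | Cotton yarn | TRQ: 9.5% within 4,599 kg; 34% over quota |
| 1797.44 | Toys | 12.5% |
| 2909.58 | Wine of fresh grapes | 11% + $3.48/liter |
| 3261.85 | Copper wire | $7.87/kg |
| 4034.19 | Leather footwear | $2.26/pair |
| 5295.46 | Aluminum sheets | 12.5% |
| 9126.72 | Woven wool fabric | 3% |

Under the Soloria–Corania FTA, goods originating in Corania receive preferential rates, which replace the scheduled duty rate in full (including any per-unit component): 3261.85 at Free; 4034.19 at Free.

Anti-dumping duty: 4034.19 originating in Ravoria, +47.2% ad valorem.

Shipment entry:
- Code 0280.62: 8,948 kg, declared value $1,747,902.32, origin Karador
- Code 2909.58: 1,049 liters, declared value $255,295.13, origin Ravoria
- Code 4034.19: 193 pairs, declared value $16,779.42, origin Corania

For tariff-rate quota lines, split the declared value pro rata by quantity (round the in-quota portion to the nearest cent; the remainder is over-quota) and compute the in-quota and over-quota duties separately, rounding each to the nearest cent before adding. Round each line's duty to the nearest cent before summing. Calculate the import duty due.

Line 1 (0280.62, Karador, 8,948 kg, $1,747,902.32):
Code 0280.62 is under a tariff-rate quota (threshold 4,599 kg). In-quota: 4,599 kg at 9.5%; over-quota: 4,349 kg at 34%.
Pro-rata value split: in-quota = $1,747,902.32 × 4,599/8,948 = $898,368.66; over-quota = $1,747,902.32 − $898,368.66 = $849,533.66.
In-quota duty = $898,368.66 × 9.5% = $85,345.02. Over-quota duty = $849,533.66 × 34% = $288,841.44.
Line duty = $85,345.02 + $288,841.44 = $374,186.46.
Line 2 (2909.58, Ravoria, 1,049 liters, $255,295.13):
Base rate for 2909.58 is 11% + $3.48/liter.
Duty = $255,295.13 × 11% + 1,049 × $3.48 = $31,732.98.
Line 3 (4034.19, Corania, 193 pairs, $16,779.42):
Base rate for 4034.19 is $2.26/pair.
Origin Corania qualifies under the Soloria–Corania agreement and 4034.19 is covered: preferential rate Free applies instead.
The additional-duty order on 4034.19 targets Ravoria, not Corania; it does not apply.
Duty = $16,779.42 × 0% = $0.00.
Total = $374,186.46 + $31,732.98 + $0.00 = $405,919.44.

$405,919.44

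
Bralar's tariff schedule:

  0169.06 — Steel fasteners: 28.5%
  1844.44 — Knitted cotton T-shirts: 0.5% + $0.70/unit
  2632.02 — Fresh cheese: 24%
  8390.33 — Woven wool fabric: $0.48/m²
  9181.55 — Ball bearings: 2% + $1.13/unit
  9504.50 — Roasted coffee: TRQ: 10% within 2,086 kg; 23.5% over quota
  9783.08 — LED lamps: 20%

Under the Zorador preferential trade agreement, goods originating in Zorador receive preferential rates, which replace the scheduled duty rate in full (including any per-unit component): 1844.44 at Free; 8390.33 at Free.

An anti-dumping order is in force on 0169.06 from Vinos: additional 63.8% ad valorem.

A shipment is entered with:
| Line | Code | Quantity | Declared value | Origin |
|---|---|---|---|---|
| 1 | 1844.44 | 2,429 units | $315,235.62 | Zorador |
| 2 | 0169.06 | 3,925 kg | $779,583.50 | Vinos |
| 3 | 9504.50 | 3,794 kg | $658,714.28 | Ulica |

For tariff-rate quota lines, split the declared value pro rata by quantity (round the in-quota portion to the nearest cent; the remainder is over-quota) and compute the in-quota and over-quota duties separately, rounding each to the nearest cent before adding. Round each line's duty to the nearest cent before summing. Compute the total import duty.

Line 1 (1844.44, Zorador, 2,429 units, $315,235.62):
Base rate for 1844.44 is 0.5% + $0.70/unit.
Origin Zorador qualifies under the Bralar–Zorador agreement and 1844.44 is covered: preferential rate Free applies instead.
Duty = $315,235.62 × 0% = $0.00.
Line 2 (0169.06, Vinos, 3,925 kg, $779,583.50):
Base rate for 0169.06 is 28.5%.
Additional duty on 0169.06 from Vinos: +63.8%. Applied ad valorem rate: 28.5% + 63.8% = 92.3%.
Duty = $779,583.50 × 92.3% = $719,555.57.
Line 3 (9504.50, Ulica, 3,794 kg, $658,714.28):
Code 9504.50 is under a tariff-rate quota (threshold 2,086 kg). In-quota: 2,086 kg at 10%; over-quota: 1,708 kg at 23.5%.
Pro-rata value split: in-quota = $658,714.28 × 2,086/3,794 = $362,171.32; over-quota = $658,714.28 − $362,171.32 = $296,542.96.
In-quota duty = $362,171.32 × 10% = $36,217.13. Over-quota duty = $296,542.96 × 23.5% = $69,687.60.
Line duty = $36,217.13 + $69,687.60 = $105,904.73.
Total = $0.00 + $719,555.57 + $105,904.73 = $825,460.30.

$825,460.30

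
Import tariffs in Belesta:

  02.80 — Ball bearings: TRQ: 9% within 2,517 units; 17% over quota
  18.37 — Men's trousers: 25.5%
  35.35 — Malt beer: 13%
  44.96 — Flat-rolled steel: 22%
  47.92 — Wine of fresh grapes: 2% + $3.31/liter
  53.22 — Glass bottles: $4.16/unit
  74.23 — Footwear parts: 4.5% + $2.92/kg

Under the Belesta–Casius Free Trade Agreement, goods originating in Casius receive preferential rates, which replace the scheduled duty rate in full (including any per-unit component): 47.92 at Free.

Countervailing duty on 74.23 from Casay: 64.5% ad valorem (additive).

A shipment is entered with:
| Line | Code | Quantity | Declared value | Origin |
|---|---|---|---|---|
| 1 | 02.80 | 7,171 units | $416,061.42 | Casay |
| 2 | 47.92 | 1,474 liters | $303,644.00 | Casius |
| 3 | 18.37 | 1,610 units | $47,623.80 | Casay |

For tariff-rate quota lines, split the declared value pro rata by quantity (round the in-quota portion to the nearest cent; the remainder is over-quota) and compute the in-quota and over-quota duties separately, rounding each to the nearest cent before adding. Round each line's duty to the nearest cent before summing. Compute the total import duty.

Line 1 (02.80, Casay, 7,171 units, $416,061.42):
Code 02.80 is under a tariff-rate quota (threshold 2,517 units). In-quota: 2,517 units at 9%; over-quota: 4,654 units at 17%.
Pro-rata value split: in-quota = $416,061.42 × 2,517/7,171 = $146,036.34; over-quota = $416,061.42 − $146,036.34 = $270,025.08.
In-quota duty = $146,036.34 × 9% = $13,143.27. Over-quota duty = $270,025.08 × 17% = $45,904.26.
Line duty = $13,143.27 + $45,904.26 = $59,047.53.
Line 2 (47.92, Casius, 1,474 liters, $303,644.00):
Base rate for 47.92 is 2% + $3.31/liter.
Origin Casius qualifies under the Belesta–Casius agreement and 47.92 is covered: preferential rate Free applies instead.
Duty = $303,644.00 × 0% = $0.00.
Line 3 (18.37, Casay, 1,610 units, $47,623.80):
Base rate for 18.37 is 25.5%.
Duty = $47,623.80 × 25.5% = $12,144.07.
Total = $59,047.53 + $0.00 + $12,144.07 = $71,191.60.

$71,191.60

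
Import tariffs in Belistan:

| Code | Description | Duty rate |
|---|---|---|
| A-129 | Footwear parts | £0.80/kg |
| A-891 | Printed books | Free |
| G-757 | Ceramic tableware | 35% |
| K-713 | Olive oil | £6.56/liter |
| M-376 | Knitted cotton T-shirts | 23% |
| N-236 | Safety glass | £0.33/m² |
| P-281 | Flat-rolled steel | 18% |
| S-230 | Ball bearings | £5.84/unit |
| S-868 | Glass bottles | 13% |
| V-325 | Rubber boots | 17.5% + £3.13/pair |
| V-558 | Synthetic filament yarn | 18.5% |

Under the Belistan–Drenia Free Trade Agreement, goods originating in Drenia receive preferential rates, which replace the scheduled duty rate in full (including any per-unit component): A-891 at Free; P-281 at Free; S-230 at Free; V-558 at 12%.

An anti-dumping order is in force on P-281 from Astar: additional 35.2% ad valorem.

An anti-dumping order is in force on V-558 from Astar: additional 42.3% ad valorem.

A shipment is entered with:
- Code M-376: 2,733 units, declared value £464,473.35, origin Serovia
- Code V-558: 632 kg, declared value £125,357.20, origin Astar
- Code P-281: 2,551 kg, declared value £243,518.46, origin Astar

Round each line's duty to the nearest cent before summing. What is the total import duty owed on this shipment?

£312,597.87

Line 1 (M-376, Serovia, 2,733 units, £464,473.35):
Base rate for M-376 is 23%.
Duty = £464,473.35 × 23% = £106,828.87.
Line 2 (V-558, Astar, 632 kg, £125,357.20):
Base rate for V-558 is 18.5%.
V-558 has an FTA preferential rate, but origin Astar is not Drenia; base rate stands.
Additional duty on V-558 from Astar: +42.3%. Applied ad valorem rate: 18.5% + 42.3% = 60.8%.
Duty = £125,357.20 × 60.8% = £76,217.18.
Line 3 (P-281, Astar, 2,551 kg, £243,518.46):
Base rate for P-281 is 18%.
P-281 has an FTA preferential rate, but origin Astar is not Drenia; base rate stands.
Additional duty on P-281 from Astar: +35.2%. Applied ad valorem rate: 18% + 35.2% = 53.2%.
Duty = £243,518.46 × 53.2% = £129,551.82.
Total = £106,828.87 + £76,217.18 + £129,551.82 = £312,597.87.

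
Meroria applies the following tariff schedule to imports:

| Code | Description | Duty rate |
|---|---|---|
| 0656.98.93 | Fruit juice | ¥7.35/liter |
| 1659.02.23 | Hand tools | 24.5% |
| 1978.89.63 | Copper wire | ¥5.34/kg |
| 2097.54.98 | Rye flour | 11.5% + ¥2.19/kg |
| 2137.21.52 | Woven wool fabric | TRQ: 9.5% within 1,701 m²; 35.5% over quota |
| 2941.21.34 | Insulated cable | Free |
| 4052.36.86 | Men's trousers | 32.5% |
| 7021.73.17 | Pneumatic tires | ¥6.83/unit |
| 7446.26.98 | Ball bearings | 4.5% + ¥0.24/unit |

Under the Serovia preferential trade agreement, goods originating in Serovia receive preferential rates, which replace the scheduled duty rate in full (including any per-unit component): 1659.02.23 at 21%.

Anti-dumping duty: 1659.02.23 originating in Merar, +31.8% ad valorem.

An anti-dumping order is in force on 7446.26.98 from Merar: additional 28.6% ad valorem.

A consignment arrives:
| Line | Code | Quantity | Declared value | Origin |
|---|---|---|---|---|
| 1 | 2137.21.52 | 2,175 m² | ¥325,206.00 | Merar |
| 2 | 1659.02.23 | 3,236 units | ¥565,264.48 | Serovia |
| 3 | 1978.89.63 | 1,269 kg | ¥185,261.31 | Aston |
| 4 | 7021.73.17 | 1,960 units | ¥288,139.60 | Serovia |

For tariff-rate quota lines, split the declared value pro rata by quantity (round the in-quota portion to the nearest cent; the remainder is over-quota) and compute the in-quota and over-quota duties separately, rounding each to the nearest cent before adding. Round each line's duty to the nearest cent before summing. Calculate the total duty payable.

¥188,190.21

Line 1 (2137.21.52, Merar, 2,175 m², ¥325,206.00):
Code 2137.21.52 is under a tariff-rate quota (threshold 1,701 m²). In-quota: 1,701 m² at 9.5%; over-quota: 474 m² at 35.5%.
Pro-rata value split: in-quota = ¥325,206.00 × 1,701/2,175 = ¥254,333.52; over-quota = ¥325,206.00 − ¥254,333.52 = ¥70,872.48.
In-quota duty = ¥254,333.52 × 9.5% = ¥24,161.68. Over-quota duty = ¥70,872.48 × 35.5% = ¥25,159.73.
Line duty = ¥24,161.68 + ¥25,159.73 = ¥49,321.41.
Line 2 (1659.02.23, Serovia, 3,236 units, ¥565,264.48):
Base rate for 1659.02.23 is 24.5%.
Origin Serovia qualifies under the Meroria–Serovia agreement and 1659.02.23 is covered: preferential rate 21% applies instead.
The additional-duty order on 1659.02.23 targets Merar, not Serovia; it does not apply.
Duty = ¥565,264.48 × 21% = ¥118,705.54.
Line 3 (1978.89.63, Aston, 1,269 kg, ¥185,261.31):
Base rate for 1978.89.63 is ¥5.34/kg.
Duty = 1,269 × ¥5.34 = ¥6,776.46.
Line 4 (7021.73.17, Serovia, 1,960 units, ¥288,139.60):
Base rate for 7021.73.17 is ¥6.83/unit.
Origin Serovia is the FTA partner but 7021.73.17 is not on the preference list; base rate stands.
Duty = 1,960 × ¥6.83 = ¥13,386.80.
Total = ¥49,321.41 + ¥118,705.54 + ¥6,776.46 + ¥13,386.80 = ¥188,190.21.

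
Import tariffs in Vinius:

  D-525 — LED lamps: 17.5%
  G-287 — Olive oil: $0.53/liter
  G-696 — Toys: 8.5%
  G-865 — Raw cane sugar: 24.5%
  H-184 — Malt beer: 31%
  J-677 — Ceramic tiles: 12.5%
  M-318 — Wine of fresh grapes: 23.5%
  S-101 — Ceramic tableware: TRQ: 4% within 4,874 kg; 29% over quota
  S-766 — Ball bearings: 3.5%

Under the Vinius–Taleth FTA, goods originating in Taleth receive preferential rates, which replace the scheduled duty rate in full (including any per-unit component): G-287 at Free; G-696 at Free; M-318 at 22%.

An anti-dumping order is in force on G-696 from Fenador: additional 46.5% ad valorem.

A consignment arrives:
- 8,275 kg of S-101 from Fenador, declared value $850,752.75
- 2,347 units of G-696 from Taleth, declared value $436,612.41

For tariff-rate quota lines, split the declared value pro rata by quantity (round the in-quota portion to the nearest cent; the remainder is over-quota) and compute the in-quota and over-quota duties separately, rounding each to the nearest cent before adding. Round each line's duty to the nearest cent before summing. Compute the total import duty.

Line 1 (S-101, Fenador, 8,275 kg, $850,752.75):
Code S-101 is under a tariff-rate quota (threshold 4,874 kg). In-quota: 4,874 kg at 4%; over-quota: 3,401 kg at 29%.
Pro-rata value split: in-quota = $850,752.75 × 4,874/8,275 = $501,095.94; over-quota = $850,752.75 − $501,095.94 = $349,656.81.
In-quota duty = $501,095.94 × 4% = $20,043.84. Over-quota duty = $349,656.81 × 29% = $101,400.47.
Line duty = $20,043.84 + $101,400.47 = $121,444.31.
Line 2 (G-696, Taleth, 2,347 units, $436,612.41):
Base rate for G-696 is 8.5%.
Origin Taleth qualifies under the Vinius–Taleth agreement and G-696 is covered: preferential rate Free applies instead.
The additional-duty order on G-696 targets Fenador, not Taleth; it does not apply.
Duty = $436,612.41 × 0% = $0.00.
Total = $121,444.31 + $0.00 = $121,444.31.

$121,444.31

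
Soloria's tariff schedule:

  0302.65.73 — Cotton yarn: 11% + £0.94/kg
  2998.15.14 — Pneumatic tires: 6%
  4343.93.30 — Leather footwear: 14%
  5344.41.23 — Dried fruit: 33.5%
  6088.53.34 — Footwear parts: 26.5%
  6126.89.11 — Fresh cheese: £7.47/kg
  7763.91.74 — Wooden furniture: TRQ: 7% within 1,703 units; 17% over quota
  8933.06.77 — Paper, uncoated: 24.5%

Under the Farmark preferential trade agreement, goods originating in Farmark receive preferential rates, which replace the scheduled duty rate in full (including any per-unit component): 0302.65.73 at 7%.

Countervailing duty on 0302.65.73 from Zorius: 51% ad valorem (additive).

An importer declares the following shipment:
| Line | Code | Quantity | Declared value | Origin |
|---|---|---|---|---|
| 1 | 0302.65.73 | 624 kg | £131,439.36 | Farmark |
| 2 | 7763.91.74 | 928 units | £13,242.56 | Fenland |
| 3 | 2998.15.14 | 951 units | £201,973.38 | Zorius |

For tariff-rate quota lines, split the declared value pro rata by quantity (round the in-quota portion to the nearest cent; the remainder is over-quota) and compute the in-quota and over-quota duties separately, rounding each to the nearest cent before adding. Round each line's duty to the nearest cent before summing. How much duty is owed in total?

£22,246.14

Line 1 (0302.65.73, Farmark, 624 kg, £131,439.36):
Base rate for 0302.65.73 is 11% + £0.94/kg.
Origin Farmark qualifies under the Soloria–Farmark agreement and 0302.65.73 is covered: preferential rate 7% applies instead.
The additional-duty order on 0302.65.73 targets Zorius, not Farmark; it does not apply.
Duty = £131,439.36 × 7% = £9,200.76.
Line 2 (7763.91.74, Fenland, 928 units, £13,242.56):
Code 7763.91.74 is under a tariff-rate quota (threshold 1,703 units). Quantity 928 units is within the quota, so the in-quota rate 7% applies to the full value.
Duty = £13,242.56 × 7% = £926.98.
Line 3 (2998.15.14, Zorius, 951 units, £201,973.38):
Base rate for 2998.15.14 is 6%.
Duty = £201,973.38 × 6% = £12,118.40.
Total = £9,200.76 + £926.98 + £12,118.40 = £22,246.14.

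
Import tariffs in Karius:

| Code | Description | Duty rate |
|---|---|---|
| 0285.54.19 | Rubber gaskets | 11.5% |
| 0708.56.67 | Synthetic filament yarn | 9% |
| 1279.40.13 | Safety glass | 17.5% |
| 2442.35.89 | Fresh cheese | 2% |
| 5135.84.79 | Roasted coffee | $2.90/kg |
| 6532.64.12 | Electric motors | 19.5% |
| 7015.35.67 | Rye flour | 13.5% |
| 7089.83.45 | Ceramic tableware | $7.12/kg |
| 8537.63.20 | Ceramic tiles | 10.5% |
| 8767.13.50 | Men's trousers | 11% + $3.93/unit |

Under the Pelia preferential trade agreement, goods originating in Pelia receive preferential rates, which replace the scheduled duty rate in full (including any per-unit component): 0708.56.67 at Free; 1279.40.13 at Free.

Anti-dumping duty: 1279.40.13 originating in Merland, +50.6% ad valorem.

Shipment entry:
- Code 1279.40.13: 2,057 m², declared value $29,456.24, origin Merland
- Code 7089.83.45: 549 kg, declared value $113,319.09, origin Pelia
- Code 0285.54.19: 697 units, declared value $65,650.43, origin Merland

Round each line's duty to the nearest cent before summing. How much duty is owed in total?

Line 1 (1279.40.13, Merland, 2,057 m², $29,456.24):
Base rate for 1279.40.13 is 17.5%.
1279.40.13 has an FTA preferential rate, but origin Merland is not Pelia; base rate stands.
Additional duty on 1279.40.13 from Merland: +50.6%. Applied ad valorem rate: 17.5% + 50.6% = 68.1%.
Duty = $29,456.24 × 68.1% = $20,059.70.
Line 2 (7089.83.45, Pelia, 549 kg, $113,319.09):
Base rate for 7089.83.45 is $7.12/kg.
Origin Pelia is the FTA partner but 7089.83.45 is not on the preference list; base rate stands.
Duty = 549 × $7.12 = $3,908.88.
Line 3 (0285.54.19, Merland, 697 units, $65,650.43):
Base rate for 0285.54.19 is 11.5%.
Duty = $65,650.43 × 11.5% = $7,549.80.
Total = $20,059.70 + $3,908.88 + $7,549.80 = $31,518.38.

$31,518.38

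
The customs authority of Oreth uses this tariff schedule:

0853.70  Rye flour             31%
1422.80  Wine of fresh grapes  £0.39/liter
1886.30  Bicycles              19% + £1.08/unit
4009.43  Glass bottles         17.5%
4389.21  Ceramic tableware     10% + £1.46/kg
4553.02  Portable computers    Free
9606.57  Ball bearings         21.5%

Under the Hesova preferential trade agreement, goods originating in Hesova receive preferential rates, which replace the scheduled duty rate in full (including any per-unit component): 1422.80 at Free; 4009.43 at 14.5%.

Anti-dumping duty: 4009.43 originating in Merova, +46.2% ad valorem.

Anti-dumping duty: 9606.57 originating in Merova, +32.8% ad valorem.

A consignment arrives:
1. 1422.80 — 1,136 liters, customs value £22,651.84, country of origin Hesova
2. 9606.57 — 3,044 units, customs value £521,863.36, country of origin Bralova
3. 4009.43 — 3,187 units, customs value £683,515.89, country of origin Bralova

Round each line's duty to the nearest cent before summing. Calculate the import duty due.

£231,815.90

Line 1 (1422.80, Hesova, 1,136 liters, £22,651.84):
Base rate for 1422.80 is £0.39/liter.
Origin Hesova qualifies under the Oreth–Hesova agreement and 1422.80 is covered: preferential rate Free applies instead.
Duty = £22,651.84 × 0% = £0.00.
Line 2 (9606.57, Bralova, 3,044 units, £521,863.36):
Base rate for 9606.57 is 21.5%.
The additional-duty order on 9606.57 targets Merova, not Bralova; it does not apply.
Duty = £521,863.36 × 21.5% = £112,200.62.
Line 3 (4009.43, Bralova, 3,187 units, £683,515.89):
Base rate for 4009.43 is 17.5%.
4009.43 has an FTA preferential rate, but origin Bralova is not Hesova; base rate stands.
The additional-duty order on 4009.43 targets Merova, not Bralova; it does not apply.
Duty = £683,515.89 × 17.5% = £119,615.28.
Total = £0.00 + £112,200.62 + £119,615.28 = £231,815.90.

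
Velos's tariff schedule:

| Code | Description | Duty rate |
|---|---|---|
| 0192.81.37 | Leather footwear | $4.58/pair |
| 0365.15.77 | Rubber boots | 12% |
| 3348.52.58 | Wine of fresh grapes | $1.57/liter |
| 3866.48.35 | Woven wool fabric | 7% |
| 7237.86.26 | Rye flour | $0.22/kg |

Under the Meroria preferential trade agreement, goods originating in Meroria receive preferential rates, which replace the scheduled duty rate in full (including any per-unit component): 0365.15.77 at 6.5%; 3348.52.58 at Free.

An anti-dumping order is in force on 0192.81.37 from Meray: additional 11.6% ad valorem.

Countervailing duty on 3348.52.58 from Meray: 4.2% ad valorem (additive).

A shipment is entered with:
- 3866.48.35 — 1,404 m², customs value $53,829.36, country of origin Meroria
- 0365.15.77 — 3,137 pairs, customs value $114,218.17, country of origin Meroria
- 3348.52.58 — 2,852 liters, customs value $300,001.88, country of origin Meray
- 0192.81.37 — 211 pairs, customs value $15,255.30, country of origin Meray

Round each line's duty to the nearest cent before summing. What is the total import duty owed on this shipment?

Line 1 (3866.48.35, Meroria, 1,404 m², $53,829.36):
Base rate for 3866.48.35 is 7%.
Origin Meroria is the FTA partner but 3866.48.35 is not on the preference list; base rate stands.
Duty = $53,829.36 × 7% = $3,768.06.
Line 2 (0365.15.77, Meroria, 3,137 pairs, $114,218.17):
Base rate for 0365.15.77 is 12%.
Origin Meroria qualifies under the Velos–Meroria agreement and 0365.15.77 is covered: preferential rate 6.5% applies instead.
Duty = $114,218.17 × 6.5% = $7,424.18.
Line 3 (3348.52.58, Meray, 2,852 liters, $300,001.88):
Base rate for 3348.52.58 is $1.57/liter.
3348.52.58 has an FTA preferential rate, but origin Meray is not Meroria; base rate stands.
Additional duty on 3348.52.58 from Meray: +4.2% ad valorem. Applied ad valorem rate = 4.2%.
Duty = $300,001.88 × 4.2% + 2,852 × $1.57 = $17,077.72.
Line 4 (0192.81.37, Meray, 211 pairs, $15,255.30):
Base rate for 0192.81.37 is $4.58/pair.
Additional duty on 0192.81.37 from Meray: +11.6% ad valorem. Applied ad valorem rate = 11.6%.
Duty = $15,255.30 × 11.6% + 211 × $4.58 = $2,735.99.
Total = $3,768.06 + $7,424.18 + $17,077.72 + $2,735.99 = $31,005.95.

$31,005.95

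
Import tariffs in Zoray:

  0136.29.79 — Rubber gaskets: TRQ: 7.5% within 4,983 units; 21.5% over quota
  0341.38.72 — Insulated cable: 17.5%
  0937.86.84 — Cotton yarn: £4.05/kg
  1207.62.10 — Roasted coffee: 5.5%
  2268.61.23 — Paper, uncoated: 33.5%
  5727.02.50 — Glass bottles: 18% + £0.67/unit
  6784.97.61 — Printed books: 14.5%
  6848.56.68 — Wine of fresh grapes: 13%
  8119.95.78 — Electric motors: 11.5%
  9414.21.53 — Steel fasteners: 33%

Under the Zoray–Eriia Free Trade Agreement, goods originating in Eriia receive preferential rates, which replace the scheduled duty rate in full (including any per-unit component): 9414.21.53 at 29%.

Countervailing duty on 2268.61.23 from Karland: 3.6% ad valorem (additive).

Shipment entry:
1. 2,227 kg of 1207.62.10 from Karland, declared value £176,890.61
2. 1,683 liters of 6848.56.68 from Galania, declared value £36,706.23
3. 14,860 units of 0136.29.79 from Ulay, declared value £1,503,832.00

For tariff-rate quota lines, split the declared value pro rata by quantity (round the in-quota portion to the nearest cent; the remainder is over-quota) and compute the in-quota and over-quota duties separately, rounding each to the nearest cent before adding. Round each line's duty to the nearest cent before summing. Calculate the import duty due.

£267,225.53

Line 1 (1207.62.10, Karland, 2,227 kg, £176,890.61):
Base rate for 1207.62.10 is 5.5%.
Duty = £176,890.61 × 5.5% = £9,728.98.
Line 2 (6848.56.68, Galania, 1,683 liters, £36,706.23):
Base rate for 6848.56.68 is 13%.
Duty = £36,706.23 × 13% = £4,771.81.
Line 3 (0136.29.79, Ulay, 14,860 units, £1,503,832.00):
Code 0136.29.79 is under a tariff-rate quota (threshold 4,983 units). In-quota: 4,983 units at 7.5%; over-quota: 9,877 units at 21.5%.
Pro-rata value split: in-quota = £1,503,832.00 × 4,983/14,860 = £504,279.60; over-quota = £1,503,832.00 − £504,279.60 = £999,552.40.
In-quota duty = £504,279.60 × 7.5% = £37,820.97. Over-quota duty = £999,552.40 × 21.5% = £214,903.77.
Line duty = £37,820.97 + £214,903.77 = £252,724.74.
Total = £9,728.98 + £4,771.81 + £252,724.74 = £267,225.53.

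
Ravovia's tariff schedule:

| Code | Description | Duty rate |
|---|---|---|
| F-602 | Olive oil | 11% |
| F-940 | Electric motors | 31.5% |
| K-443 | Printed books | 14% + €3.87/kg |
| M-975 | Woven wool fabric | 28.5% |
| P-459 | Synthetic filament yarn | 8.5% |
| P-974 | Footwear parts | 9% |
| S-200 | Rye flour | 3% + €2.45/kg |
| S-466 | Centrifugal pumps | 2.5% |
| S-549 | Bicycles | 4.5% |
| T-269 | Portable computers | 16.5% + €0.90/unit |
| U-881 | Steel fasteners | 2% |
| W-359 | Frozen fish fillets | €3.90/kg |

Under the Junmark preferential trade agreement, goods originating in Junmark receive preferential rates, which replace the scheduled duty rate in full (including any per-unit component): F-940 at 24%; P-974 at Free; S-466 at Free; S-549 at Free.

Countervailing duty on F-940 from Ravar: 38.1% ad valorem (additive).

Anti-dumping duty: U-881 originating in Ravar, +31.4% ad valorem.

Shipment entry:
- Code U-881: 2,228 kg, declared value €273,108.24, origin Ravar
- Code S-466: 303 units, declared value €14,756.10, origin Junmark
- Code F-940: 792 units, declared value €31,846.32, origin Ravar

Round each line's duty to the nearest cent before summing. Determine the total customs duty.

€113,383.19

Line 1 (U-881, Ravar, 2,228 kg, €273,108.24):
Base rate for U-881 is 2%.
Additional duty on U-881 from Ravar: +31.4%. Applied ad valorem rate: 2% + 31.4% = 33.4%.
Duty = €273,108.24 × 33.4% = €91,218.15.
Line 2 (S-466, Junmark, 303 units, €14,756.10):
Base rate for S-466 is 2.5%.
Origin Junmark qualifies under the Ravovia–Junmark agreement and S-466 is covered: preferential rate Free applies instead.
Duty = €14,756.10 × 0% = €0.00.
Line 3 (F-940, Ravar, 792 units, €31,846.32):
Base rate for F-940 is 31.5%.
F-940 has an FTA preferential rate, but origin Ravar is not Junmark; base rate stands.
Additional duty on F-940 from Ravar: +38.1%. Applied ad valorem rate: 31.5% + 38.1% = 69.6%.
Duty = €31,846.32 × 69.6% = €22,165.04.
Total = €91,218.15 + €0.00 + €22,165.04 = €113,383.19.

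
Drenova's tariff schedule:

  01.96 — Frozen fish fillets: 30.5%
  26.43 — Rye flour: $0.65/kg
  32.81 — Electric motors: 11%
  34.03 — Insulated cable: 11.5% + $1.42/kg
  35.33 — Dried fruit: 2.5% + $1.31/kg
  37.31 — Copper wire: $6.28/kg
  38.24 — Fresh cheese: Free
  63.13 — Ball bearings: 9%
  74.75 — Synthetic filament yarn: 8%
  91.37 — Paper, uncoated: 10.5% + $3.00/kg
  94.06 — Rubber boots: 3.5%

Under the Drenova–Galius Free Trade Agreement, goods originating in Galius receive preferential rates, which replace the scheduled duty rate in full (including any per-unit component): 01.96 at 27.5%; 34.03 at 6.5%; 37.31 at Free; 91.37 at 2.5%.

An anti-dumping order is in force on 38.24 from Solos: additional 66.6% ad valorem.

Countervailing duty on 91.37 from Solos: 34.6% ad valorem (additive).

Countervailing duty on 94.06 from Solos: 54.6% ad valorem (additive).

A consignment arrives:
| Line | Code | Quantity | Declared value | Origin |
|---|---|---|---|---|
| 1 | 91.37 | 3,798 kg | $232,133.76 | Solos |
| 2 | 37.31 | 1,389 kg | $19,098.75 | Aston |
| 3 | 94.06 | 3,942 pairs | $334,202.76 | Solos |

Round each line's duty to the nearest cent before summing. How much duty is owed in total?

$318,981.05

Line 1 (91.37, Solos, 3,798 kg, $232,133.76):
Base rate for 91.37 is 10.5% + $3.00/kg.
91.37 has an FTA preferential rate, but origin Solos is not Galius; base rate stands.
Additional duty on 91.37 from Solos: +34.6%. Applied ad valorem rate: 10.5% + 34.6% = 45.1%.
Duty = $232,133.76 × 45.1% + 3,798 × $3.00 = $116,086.33.
Line 2 (37.31, Aston, 1,389 kg, $19,098.75):
Base rate for 37.31 is $6.28/kg.
37.31 has an FTA preferential rate, but origin Aston is not Galius; base rate stands.
Duty = 1,389 × $6.28 = $8,722.92.
Line 3 (94.06, Solos, 3,942 pairs, $334,202.76):
Base rate for 94.06 is 3.5%.
Additional duty on 94.06 from Solos: +54.6%. Applied ad valorem rate: 3.5% + 54.6% = 58.1%.
Duty = $334,202.76 × 58.1% = $194,171.80.
Total = $116,086.33 + $8,722.92 + $194,171.80 = $318,981.05.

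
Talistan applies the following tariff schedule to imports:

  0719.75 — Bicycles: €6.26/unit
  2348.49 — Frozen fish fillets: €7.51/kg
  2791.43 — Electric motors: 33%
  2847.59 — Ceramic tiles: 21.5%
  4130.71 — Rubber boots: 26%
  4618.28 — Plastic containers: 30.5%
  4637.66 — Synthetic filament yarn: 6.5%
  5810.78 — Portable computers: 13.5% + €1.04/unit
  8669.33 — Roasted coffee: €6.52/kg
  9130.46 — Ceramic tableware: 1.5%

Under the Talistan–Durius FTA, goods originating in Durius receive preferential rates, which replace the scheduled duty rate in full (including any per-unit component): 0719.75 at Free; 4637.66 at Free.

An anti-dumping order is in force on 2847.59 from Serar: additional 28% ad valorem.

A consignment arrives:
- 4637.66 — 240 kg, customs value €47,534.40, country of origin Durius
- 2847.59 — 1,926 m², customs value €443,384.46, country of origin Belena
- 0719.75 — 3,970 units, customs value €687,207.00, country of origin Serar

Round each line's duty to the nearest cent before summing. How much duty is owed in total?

€120,179.86

Line 1 (4637.66, Durius, 240 kg, €47,534.40):
Base rate for 4637.66 is 6.5%.
Origin Durius qualifies under the Talistan–Durius agreement and 4637.66 is covered: preferential rate Free applies instead.
Duty = €47,534.40 × 0% = €0.00.
Line 2 (2847.59, Belena, 1,926 m², €443,384.46):
Base rate for 2847.59 is 21.5%.
The additional-duty order on 2847.59 targets Serar, not Belena; it does not apply.
Duty = €443,384.46 × 21.5% = €95,327.66.
Line 3 (0719.75, Serar, 3,970 units, €687,207.00):
Base rate for 0719.75 is €6.26/unit.
0719.75 has an FTA preferential rate, but origin Serar is not Durius; base rate stands.
Duty = 3,970 × €6.26 = €24,852.20.
Total = €0.00 + €95,327.66 + €24,852.20 = €120,179.86.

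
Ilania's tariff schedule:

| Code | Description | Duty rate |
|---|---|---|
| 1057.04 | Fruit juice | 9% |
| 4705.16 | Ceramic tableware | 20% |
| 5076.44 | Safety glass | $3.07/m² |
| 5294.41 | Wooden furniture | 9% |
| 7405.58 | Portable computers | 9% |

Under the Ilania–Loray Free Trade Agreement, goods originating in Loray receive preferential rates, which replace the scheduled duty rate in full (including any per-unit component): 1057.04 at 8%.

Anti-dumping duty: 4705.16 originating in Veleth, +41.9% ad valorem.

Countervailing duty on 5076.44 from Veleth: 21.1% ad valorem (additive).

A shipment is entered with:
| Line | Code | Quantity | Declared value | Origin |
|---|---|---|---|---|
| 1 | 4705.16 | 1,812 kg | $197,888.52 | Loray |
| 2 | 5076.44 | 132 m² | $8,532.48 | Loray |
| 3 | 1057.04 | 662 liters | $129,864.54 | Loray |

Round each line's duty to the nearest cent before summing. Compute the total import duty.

$50,372.10

Line 1 (4705.16, Loray, 1,812 kg, $197,888.52):
Base rate for 4705.16 is 20%.
Origin Loray is the FTA partner but 4705.16 is not on the preference list; base rate stands.
The additional-duty order on 4705.16 targets Veleth, not Loray; it does not apply.
Duty = $197,888.52 × 20% = $39,577.70.
Line 2 (5076.44, Loray, 132 m², $8,532.48):
Base rate for 5076.44 is $3.07/m².
Origin Loray is the FTA partner but 5076.44 is not on the preference list; base rate stands.
The additional-duty order on 5076.44 targets Veleth, not Loray; it does not apply.
Duty = 132 × $3.07 = $405.24.
Line 3 (1057.04, Loray, 662 liters, $129,864.54):
Base rate for 1057.04 is 9%.
Origin Loray qualifies under the Ilania–Loray agreement and 1057.04 is covered: preferential rate 8% applies instead.
Duty = $129,864.54 × 8% = $10,389.16.
Total = $39,577.70 + $405.24 + $10,389.16 = $50,372.10.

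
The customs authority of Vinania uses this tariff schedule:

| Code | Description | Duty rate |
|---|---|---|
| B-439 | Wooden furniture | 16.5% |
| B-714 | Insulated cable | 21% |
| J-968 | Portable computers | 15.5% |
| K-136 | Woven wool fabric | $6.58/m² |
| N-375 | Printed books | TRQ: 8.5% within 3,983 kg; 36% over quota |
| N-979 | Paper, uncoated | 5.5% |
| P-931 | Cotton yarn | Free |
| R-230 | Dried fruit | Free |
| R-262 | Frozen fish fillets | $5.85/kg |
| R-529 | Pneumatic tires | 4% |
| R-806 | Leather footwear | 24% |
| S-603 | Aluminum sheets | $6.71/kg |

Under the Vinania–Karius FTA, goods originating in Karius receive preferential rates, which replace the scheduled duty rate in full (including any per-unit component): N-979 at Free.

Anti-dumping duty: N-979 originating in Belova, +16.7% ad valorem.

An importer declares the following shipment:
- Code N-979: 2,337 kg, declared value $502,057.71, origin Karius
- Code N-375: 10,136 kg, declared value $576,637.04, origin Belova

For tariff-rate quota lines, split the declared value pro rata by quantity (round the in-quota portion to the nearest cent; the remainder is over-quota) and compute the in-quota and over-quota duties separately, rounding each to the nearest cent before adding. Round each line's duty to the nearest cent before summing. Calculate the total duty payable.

$145,276.29

Line 1 (N-979, Karius, 2,337 kg, $502,057.71):
Base rate for N-979 is 5.5%.
Origin Karius qualifies under the Vinania–Karius agreement and N-979 is covered: preferential rate Free applies instead.
The additional-duty order on N-979 targets Belova, not Karius; it does not apply.
Duty = $502,057.71 × 0% = $0.00.
Line 2 (N-375, Belova, 10,136 kg, $576,637.04):
Code N-375 is under a tariff-rate quota (threshold 3,983 kg). In-quota: 3,983 kg at 8.5%; over-quota: 6,153 kg at 36%.
Pro-rata value split: in-quota = $576,637.04 × 3,983/10,136 = $226,592.87; over-quota = $576,637.04 − $226,592.87 = $350,044.17.
In-quota duty = $226,592.87 × 8.5% = $19,260.39. Over-quota duty = $350,044.17 × 36% = $126,015.90.
Line duty = $19,260.39 + $126,015.90 = $145,276.29.
Total = $0.00 + $145,276.29 = $145,276.29.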